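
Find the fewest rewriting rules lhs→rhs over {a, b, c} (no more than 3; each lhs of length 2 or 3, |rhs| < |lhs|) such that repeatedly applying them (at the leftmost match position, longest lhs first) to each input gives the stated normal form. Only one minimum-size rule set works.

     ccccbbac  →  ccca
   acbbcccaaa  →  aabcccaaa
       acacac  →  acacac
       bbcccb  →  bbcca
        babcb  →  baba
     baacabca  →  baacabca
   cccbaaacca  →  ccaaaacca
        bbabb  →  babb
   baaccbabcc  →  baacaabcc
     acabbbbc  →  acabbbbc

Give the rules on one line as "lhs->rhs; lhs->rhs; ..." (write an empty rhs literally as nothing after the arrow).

  | ccccbbac => cccabac => ccca
  | acbbcccaaa => aabcccaaa
  | acacac
  | bbcccb => bbcca

bac->; bba->ba; cb->a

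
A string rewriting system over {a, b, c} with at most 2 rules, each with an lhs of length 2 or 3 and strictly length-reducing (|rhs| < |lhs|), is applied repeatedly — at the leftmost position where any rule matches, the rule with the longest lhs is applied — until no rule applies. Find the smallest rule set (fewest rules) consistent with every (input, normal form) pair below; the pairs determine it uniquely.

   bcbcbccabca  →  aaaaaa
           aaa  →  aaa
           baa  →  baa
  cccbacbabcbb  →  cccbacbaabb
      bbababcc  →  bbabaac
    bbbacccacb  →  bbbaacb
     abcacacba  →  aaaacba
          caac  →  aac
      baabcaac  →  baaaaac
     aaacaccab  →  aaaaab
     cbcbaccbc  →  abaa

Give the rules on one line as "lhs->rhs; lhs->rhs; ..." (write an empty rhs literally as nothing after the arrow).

bc->a; ca->a

  | bcbcbccabca => abcbccabca => aabccabca => aaacabca => aaaabca => aaaaaa
  | aaa
  | baa
  | cccbacbabcbb => cccbacbaabb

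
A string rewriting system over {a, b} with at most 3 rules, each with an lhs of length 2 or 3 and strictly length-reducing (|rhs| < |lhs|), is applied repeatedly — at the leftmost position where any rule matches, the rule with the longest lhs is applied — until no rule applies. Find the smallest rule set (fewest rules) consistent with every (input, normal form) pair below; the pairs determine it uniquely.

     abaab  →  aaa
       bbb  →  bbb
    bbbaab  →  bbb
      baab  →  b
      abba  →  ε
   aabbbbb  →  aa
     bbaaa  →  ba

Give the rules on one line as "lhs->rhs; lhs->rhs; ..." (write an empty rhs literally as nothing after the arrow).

ab->a; abb->ba; baa->

  | abaab => aaab => aaa
  | bbb
  | bbbaab => bbb
  | baab => b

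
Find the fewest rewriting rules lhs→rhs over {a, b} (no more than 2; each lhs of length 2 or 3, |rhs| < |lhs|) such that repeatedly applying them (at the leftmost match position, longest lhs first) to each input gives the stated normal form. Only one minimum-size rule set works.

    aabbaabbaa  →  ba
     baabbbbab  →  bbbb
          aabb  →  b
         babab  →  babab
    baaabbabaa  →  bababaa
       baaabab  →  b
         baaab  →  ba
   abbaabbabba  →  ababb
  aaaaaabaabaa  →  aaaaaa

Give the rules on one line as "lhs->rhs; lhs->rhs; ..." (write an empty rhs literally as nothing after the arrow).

  | aabbaabbaa => baabbaa => bbaa => ba
  | baabbbbab => bbbbab => bbbb
  | aabb => b
  | babab

aab->; bba->b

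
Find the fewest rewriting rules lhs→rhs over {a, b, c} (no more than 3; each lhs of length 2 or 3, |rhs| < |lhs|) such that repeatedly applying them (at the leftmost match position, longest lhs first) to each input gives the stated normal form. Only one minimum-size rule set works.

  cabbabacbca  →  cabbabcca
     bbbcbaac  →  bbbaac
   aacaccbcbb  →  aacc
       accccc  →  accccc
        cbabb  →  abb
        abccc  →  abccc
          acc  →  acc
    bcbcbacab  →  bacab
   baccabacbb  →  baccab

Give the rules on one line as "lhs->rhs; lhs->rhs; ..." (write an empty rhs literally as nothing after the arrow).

acb->c; cb->

  | cabbabacbca => cabbabcca
  | bbbcbaac => bbbaac
  | aacaccbcbb => aacaccbb => aacacb => aacc
  | accccc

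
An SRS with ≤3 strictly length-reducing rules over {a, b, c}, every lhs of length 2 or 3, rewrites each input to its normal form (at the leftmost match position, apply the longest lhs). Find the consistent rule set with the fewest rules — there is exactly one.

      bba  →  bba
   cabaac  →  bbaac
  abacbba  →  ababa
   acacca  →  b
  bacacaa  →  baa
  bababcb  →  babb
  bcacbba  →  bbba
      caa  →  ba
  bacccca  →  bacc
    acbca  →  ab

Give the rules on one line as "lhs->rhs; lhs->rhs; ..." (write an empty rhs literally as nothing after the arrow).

  | bba
  | cabaac => bbaac
  | abacbba => ababa
  | acacca => abcca => ca => b

abc->; ca->b; cb->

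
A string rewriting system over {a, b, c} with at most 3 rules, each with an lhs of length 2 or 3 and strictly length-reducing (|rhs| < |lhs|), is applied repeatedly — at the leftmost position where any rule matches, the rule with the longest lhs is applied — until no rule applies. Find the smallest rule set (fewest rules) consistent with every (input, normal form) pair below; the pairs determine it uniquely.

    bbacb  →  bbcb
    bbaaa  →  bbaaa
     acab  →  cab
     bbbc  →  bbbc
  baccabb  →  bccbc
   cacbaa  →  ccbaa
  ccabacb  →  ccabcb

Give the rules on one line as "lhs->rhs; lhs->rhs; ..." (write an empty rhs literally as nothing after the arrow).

abb->bc; ac->c

  | bbacb => bbcb
  | bbaaa
  | acab => cab
  | bbbc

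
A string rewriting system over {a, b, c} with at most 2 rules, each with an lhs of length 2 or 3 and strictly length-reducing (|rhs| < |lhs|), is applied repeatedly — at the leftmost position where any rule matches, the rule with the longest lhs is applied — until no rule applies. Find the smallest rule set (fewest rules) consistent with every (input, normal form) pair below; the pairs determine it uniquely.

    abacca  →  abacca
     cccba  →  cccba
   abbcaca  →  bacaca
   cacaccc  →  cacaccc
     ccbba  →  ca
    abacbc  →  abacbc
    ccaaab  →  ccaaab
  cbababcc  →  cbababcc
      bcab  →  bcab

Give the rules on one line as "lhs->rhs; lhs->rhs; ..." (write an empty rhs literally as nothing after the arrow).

  | abacca
  | cccba
  | abbcaca => bacaca
  | cacaccc

abb->ba; cbb->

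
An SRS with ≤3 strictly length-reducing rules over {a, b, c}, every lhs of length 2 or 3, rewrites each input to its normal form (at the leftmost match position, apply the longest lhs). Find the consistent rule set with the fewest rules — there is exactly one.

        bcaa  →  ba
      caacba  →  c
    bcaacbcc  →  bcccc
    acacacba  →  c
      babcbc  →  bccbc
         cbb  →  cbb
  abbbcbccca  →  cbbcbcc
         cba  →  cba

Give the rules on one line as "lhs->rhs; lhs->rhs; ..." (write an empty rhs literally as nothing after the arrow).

  | bcaa => ba
  | caacba => acba => cca => c
  | bcaacbcc => bacbcc => bcccc
  | acacacba => acacba => acba => cca => c

ab->c; acb->cc; ca->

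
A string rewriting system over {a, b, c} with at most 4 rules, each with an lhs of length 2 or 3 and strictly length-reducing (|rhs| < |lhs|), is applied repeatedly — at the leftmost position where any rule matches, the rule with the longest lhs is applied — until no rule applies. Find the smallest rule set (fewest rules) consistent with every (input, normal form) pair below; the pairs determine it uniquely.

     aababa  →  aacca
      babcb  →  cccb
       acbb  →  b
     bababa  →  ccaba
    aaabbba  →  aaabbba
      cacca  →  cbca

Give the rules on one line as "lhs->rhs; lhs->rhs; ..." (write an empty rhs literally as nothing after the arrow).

acb->; bab->cc; cac->cb

  | aababa => aacca
  | babcb => cccb
  | acbb => b
  | bababa => ccaba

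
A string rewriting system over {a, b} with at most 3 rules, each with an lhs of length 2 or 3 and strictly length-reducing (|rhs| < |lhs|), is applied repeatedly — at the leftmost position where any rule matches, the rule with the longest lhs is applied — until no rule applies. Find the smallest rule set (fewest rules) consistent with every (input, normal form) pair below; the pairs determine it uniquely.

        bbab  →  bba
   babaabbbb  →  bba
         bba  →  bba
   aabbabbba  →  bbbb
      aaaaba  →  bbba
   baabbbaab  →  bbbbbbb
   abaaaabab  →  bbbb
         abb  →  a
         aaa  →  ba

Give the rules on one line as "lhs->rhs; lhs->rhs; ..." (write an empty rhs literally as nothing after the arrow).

  | bbab => bba
  | babaabbbb => baaabbbb => bbabbbb => bbabbb => bbabb => bbab => bba
  | bba
  | aabbabbba => bbbabbba => bbbabba => bbbaba => bbbaa => bbbb

aa->b; ab->a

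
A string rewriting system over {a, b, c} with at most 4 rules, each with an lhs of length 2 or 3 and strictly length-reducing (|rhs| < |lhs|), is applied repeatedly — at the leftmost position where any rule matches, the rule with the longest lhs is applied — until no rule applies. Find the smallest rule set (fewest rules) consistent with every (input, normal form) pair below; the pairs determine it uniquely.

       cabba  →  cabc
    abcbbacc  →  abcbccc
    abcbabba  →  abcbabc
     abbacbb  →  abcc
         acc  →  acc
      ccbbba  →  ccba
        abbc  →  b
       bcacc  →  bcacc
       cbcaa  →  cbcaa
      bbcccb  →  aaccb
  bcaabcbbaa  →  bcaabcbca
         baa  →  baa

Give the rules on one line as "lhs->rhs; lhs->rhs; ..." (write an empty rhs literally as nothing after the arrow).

aaa->b; bb->; bba->bc; bbc->aa

  | cabba => cabc
  | abcbbacc => abcbccc
  | abcbabba => abcbabc
  | abbacbb => abccbb => abcc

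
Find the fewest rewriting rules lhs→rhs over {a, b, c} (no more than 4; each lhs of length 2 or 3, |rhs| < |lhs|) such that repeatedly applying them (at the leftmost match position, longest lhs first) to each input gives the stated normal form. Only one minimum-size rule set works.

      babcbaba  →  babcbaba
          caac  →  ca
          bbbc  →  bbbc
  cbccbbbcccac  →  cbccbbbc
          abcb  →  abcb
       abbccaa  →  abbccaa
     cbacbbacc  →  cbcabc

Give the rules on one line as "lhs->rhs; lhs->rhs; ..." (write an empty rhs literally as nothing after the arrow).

ac->; acb->ca; ccc->c

  | babcbaba
  | caac => ca
  | bbbc
  | cbccbbbcccac => cbccbbbcac => cbccbbbc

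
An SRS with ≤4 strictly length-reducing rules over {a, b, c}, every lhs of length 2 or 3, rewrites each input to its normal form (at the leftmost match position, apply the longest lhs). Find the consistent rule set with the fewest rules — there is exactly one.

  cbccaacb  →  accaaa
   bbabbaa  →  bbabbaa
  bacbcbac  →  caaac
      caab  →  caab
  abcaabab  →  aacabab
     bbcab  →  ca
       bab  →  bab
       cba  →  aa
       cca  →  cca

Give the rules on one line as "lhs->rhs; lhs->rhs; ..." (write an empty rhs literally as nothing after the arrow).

bac->cc; bca->ac; cb->a

  | cbccaacb => accaacb => accaaa
  | bbabbaa
  | bacbcbac => ccbcbac => cacbac => caaac
  | caab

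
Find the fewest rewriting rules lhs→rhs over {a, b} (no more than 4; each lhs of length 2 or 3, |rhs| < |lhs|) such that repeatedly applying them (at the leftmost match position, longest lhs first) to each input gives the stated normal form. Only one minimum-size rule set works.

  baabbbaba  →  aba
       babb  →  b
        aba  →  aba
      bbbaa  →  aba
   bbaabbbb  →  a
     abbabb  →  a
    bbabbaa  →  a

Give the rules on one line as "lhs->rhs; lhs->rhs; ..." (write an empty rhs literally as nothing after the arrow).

aa->a; bab->; bb->a

  | baabbbaba => babbbaba => bbaba => aaba => aba
  | babb => b
  | aba
  | bbbaa => abaa => aba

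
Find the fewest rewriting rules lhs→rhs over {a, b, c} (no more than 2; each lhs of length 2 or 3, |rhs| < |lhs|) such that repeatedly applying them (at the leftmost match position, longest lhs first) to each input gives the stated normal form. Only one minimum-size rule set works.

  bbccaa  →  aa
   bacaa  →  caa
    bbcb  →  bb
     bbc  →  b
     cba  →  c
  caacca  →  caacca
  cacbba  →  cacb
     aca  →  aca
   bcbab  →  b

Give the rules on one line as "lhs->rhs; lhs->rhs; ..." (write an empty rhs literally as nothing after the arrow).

  | bbccaa => bcaa => aa
  | bacaa => caa
  | bbcb => bb
  | bbc => b

ba->; bc->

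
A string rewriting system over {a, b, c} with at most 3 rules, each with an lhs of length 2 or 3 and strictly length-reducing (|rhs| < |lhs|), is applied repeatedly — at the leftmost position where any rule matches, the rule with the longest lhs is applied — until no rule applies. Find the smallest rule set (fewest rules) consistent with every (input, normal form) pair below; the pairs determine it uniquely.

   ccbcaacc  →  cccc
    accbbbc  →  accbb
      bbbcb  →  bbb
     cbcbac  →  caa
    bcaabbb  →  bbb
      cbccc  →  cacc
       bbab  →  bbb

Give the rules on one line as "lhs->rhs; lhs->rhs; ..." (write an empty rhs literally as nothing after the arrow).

aaa->; ba->b; bc->a

  | ccbcaacc => ccaaacc => cccc
  | accbbbc => accbba => accbb
  | bbbcb => bbab => bbb
  | cbcbac => cabac => cabc => caa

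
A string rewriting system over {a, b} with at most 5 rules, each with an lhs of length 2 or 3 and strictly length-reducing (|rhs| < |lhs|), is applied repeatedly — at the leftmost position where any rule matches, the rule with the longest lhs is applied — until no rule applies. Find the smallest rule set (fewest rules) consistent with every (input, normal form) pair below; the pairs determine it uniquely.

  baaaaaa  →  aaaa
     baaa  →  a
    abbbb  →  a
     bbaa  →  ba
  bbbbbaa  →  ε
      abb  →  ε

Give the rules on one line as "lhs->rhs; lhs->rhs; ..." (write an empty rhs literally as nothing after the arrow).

abb->; baa->; bb->a; bba->b

  | baaaaaa => aaaa
  | baaa => a
  | abbbb => bb => a
  | bbaa => ba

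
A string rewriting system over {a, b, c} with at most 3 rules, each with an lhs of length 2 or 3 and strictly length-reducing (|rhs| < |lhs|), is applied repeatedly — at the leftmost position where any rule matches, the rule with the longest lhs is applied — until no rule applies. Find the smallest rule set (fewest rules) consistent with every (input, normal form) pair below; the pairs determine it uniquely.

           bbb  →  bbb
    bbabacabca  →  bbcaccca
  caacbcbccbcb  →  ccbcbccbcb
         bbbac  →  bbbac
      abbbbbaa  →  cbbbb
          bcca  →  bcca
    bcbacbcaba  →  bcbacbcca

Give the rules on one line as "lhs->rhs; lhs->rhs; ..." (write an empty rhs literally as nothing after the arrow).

  | bbb
  | bbabacabca => bbcacabca => bbcaccca
  | caacbcbccbcb => ccbcbccbcb
  | bbbac

aa->; ab->c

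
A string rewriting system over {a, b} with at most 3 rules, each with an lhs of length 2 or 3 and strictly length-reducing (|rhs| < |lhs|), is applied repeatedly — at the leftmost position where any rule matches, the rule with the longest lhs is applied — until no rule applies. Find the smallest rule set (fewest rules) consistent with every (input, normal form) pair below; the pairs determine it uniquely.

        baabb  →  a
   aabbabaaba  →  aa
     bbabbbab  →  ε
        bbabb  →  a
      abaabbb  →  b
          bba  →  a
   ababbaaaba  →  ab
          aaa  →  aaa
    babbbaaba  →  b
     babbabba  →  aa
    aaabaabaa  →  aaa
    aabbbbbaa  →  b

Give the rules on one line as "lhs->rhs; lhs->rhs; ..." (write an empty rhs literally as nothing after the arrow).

aba->b; ba->; bb->

  | baabb => abb => a
  | aabbabaaba => aaabaaba => aababa => abba => aa
  | bbabbbab => abbbab => abab => bb => ε
  | bbabb => abb => a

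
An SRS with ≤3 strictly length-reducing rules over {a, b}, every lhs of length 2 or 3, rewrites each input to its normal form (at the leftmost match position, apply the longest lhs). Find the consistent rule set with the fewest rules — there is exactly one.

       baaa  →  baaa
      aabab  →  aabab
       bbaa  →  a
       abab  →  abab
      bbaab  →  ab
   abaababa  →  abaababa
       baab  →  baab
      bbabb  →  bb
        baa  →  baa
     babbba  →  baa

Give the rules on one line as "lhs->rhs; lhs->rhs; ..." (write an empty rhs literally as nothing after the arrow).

bba->; bbb->

  | baaa
  | aabab
  | bbaa => a
  | abab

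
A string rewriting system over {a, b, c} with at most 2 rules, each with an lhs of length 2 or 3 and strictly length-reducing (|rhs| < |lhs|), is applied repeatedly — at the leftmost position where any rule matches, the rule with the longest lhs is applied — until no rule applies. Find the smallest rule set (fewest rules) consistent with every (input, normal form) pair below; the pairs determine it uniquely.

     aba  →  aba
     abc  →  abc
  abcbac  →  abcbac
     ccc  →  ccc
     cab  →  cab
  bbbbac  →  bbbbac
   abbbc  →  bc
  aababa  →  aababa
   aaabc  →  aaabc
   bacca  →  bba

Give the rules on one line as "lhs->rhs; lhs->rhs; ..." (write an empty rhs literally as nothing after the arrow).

abb->; acc->b

  | aba
  | abc
  | abcbac
  | ccc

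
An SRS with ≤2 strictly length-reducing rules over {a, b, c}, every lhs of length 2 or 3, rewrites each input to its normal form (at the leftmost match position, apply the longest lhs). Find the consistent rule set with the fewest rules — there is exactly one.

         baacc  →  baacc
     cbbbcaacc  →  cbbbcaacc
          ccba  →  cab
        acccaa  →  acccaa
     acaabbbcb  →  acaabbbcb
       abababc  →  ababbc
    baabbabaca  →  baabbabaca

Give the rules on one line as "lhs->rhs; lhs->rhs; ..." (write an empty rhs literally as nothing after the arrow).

abc->bc; cba->ab

  | baacc
  | cbbbcaacc
  | ccba => cab
  | acccaa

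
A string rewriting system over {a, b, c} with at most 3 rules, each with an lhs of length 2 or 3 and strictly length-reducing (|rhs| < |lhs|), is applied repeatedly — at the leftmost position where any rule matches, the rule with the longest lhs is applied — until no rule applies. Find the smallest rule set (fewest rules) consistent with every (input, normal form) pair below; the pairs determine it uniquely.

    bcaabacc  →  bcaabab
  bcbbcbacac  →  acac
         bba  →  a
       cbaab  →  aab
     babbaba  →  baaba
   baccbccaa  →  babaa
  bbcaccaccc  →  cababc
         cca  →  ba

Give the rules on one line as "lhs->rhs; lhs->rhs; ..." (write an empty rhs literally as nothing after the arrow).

  | bcaabacc => bcaabab
  | bcbbcbacac => bbcbacac => cbacac => acac
  | bba => a
  | cbaab => aab

bb->; cb->; cc->b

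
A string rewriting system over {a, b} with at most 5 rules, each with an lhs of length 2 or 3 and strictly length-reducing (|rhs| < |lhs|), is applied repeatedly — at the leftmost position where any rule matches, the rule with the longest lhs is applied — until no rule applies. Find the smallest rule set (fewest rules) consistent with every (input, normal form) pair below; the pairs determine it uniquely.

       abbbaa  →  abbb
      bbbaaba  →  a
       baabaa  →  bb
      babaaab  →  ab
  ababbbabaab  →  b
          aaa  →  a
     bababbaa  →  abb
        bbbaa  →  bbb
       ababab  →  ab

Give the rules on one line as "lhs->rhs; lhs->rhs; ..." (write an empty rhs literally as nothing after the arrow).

  | abbbaa => abbb
  | bbbaaba => bbbba => bbba => bba => ba => a
  | baabaa => bbaa => bb
  | babaaab => abaaab => aaab => ab

aa->; aba->a; ba->a; baa->b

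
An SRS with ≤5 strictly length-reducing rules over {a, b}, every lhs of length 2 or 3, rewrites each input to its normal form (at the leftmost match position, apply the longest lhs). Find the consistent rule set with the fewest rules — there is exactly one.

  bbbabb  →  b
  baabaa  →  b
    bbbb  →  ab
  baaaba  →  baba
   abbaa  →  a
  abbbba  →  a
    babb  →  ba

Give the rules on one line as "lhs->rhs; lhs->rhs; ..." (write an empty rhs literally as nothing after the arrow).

  | bbbabb => aabb => b
  | baabaa => baa => b
  | bbbb => ab
  | baaaba => baba

aa->; aab->; bb->; bbb->a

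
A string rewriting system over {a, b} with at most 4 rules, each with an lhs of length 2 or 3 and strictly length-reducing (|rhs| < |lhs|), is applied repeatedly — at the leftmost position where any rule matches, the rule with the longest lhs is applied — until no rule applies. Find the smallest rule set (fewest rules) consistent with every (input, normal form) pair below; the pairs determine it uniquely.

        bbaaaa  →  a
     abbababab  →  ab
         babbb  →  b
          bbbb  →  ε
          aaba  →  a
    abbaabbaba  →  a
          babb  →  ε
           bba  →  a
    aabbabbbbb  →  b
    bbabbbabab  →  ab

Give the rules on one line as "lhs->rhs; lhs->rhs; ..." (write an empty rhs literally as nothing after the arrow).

aa->b; ba->; bb->

  | bbaaaa => aaaa => baa => a
  | abbababab => aababab => bbabab => abab => ab
  | babbb => bbb => b
  | bbbb => bb => ε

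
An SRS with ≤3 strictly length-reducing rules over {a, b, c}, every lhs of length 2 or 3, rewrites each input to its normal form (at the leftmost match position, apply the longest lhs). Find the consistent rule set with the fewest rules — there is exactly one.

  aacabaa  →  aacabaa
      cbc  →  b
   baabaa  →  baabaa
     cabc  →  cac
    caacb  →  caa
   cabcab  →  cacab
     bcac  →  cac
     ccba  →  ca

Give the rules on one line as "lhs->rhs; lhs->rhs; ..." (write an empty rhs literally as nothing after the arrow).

bc->c; cb->; cbc->b

  | aacabaa
  | cbc => b
  | baabaa
  | cabc => cac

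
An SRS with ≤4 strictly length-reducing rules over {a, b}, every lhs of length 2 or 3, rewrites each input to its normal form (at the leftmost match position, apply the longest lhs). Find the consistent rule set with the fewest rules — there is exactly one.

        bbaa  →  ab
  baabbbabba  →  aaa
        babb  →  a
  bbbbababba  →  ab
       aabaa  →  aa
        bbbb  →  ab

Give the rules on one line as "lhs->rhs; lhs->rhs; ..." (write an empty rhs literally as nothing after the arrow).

aab->; ba->b; bba->ab; bbb->a

  | bbaa => aba => ab
  | baabbbabba => babbbabba => bbbbabba => ababba => abbba => aaa
  | babb => bbb => a
  | bbbbababba => abababba => abbabba => aabbba => bba => ab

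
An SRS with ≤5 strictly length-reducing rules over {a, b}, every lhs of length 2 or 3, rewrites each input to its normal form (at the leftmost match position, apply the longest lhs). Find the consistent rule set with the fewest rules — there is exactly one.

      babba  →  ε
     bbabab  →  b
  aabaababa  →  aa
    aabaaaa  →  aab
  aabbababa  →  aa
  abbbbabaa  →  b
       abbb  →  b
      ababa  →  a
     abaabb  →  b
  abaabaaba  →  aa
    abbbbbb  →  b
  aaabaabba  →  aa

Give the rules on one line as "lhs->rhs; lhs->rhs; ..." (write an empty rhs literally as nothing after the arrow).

abb->; ba->; baa->b; bb->b

  | babba => bba => ba => ε
  | bbabab => babab => bab => b
  | aabaababa => aabbaba => aaba => aa
  | aabaaaa => aabaa => aab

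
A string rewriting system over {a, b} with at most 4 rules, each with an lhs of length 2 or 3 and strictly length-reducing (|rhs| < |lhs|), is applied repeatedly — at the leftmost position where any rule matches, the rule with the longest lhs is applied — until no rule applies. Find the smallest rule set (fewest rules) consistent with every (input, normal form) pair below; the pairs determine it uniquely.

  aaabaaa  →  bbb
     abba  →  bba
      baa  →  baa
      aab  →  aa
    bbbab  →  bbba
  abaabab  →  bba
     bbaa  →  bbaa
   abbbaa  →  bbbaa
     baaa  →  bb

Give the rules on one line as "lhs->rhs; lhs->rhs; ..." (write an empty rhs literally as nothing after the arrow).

  | aaabaaa => bbaaa => bbb
  | abba => bba
  | baa
  | aab => aa

aaa->b; ab->a; abb->bb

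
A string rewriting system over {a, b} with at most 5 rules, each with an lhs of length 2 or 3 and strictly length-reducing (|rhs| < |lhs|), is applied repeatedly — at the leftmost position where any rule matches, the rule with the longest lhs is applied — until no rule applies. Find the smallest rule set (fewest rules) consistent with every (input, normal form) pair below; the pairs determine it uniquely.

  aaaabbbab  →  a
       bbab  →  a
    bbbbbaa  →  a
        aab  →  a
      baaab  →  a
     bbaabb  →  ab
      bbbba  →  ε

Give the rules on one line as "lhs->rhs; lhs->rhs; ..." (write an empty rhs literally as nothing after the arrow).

aab->a; ba->; bab->a; bb->b

  | aaaabbbab => aaabbab => aabab => aab => a
  | bbab => bab => a
  | bbbbbaa => bbbbaa => bbbaa => bbaa => baa => a
  | aab => a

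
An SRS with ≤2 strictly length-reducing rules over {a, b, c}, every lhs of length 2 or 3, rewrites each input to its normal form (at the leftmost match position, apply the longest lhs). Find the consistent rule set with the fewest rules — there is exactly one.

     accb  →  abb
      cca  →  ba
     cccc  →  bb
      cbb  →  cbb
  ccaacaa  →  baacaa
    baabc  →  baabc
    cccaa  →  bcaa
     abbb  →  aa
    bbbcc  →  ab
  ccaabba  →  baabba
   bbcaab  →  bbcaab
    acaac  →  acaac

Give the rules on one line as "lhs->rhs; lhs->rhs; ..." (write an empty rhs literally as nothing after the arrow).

  | accb => abb
  | cca => ba
  | cccc => bcc => bb
  | cbb

bbb->a; cc->b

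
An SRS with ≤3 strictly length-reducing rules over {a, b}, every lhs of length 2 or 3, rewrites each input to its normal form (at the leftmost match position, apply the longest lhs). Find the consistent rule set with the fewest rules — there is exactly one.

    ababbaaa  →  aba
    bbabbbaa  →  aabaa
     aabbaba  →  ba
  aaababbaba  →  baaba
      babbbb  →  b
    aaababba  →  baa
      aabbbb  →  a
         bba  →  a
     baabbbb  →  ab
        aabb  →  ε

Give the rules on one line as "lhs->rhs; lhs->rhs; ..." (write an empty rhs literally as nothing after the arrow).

  | ababbaaa => abaaaa => aba
  | bbabbbaa => abbbaa => aabaa
  | aabbaba => aaaba => ba
  | aaababbaba => babbaba => baaba

aaa->; bb->a; bba->a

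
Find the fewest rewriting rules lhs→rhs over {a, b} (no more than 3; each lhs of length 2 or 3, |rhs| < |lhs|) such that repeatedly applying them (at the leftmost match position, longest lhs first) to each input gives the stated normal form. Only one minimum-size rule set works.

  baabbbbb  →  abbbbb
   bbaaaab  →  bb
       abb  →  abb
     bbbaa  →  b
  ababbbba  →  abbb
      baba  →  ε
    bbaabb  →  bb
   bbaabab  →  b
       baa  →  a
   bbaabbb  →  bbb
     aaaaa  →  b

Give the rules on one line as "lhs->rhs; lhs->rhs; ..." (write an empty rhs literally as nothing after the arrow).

  | baabbbbb => abbbbb
  | bbaaaab => baaab => aab => bb
  | abb
  | bbbaa => bba => b

aa->b; ba->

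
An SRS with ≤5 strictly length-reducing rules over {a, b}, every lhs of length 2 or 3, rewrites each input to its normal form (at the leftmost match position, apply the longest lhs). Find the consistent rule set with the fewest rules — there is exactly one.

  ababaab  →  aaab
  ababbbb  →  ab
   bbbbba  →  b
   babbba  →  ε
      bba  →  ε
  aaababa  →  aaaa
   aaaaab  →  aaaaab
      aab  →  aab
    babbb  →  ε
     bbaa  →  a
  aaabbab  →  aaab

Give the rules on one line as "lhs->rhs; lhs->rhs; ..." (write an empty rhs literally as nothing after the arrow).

ba->b; bab->; bb->; bba->

  | ababaab => aaab
  | ababbbb => abbb => ab
  | bbbbba => bbba => ba => b
  | babbba => bba => ε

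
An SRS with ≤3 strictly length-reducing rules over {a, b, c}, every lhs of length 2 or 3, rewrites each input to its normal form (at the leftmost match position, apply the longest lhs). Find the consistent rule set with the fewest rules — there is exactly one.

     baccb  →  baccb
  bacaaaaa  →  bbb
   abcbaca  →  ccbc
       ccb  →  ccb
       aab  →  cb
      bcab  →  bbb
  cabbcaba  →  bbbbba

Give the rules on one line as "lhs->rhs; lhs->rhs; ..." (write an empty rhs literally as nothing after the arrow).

  | baccb
  | bacaaaaa => babaaaa => bcaaaa => bbaaa => bbca => bbb
  | abcbaca => ccbaca => ccbab => ccbc
  | ccb

aa->c; ab->c; ca->b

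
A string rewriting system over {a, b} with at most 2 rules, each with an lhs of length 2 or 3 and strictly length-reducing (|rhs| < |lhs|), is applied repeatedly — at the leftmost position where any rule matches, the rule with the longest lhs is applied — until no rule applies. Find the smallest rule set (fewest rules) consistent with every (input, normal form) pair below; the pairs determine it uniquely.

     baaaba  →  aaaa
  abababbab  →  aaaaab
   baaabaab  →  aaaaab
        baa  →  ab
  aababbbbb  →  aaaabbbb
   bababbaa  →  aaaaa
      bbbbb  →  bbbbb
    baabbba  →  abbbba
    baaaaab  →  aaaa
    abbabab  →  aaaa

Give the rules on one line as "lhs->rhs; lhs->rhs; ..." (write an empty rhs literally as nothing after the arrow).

  | baaaba => ababa => aaaa
  | abababbab => aaaabbab => aaaabaa => aaaaab
  | baaabaab => ababaab => aaaaab
  | baa => ab

baa->ab; bab->aa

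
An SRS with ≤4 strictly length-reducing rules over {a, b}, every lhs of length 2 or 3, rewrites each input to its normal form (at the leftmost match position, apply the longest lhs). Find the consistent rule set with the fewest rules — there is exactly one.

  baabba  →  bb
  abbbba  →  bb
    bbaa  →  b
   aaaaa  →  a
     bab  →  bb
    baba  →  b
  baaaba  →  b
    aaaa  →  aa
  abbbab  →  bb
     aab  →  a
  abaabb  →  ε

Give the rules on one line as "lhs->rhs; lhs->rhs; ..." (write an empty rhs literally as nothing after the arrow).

  | baabba => babba => bbba => bb
  | abbbba => bbba => bb
  | bbaa => ba => b
  | aaaaa => aaa => a

aaa->a; ab->; ba->b; bba->b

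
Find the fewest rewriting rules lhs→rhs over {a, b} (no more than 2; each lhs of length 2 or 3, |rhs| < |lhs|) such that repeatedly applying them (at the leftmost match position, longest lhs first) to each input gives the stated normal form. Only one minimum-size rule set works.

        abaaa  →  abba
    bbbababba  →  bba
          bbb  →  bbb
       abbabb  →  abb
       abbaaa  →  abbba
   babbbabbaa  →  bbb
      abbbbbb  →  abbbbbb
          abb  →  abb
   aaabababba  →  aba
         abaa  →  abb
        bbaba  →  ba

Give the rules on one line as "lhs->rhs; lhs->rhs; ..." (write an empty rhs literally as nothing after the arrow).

  | abaaa => abba
  | bbbababba => bbabba => bba
  | bbb
  | abbabb => abb

aa->b; bab->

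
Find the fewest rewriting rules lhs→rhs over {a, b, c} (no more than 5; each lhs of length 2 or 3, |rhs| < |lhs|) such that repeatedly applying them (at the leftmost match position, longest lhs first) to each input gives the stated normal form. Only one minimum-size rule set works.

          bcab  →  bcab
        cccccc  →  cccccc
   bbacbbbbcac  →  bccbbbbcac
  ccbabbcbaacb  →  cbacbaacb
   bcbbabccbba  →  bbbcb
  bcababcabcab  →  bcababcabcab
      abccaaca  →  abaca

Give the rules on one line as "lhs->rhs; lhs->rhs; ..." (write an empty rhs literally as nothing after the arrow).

  | bcab
  | cccccc
  | bbacbbbbcac => bccbbbbcac
  | ccbabbcbaacb => ccbcacbaacb => cbacbaacb

abb->ca; bba->bc; cbc->b; cca->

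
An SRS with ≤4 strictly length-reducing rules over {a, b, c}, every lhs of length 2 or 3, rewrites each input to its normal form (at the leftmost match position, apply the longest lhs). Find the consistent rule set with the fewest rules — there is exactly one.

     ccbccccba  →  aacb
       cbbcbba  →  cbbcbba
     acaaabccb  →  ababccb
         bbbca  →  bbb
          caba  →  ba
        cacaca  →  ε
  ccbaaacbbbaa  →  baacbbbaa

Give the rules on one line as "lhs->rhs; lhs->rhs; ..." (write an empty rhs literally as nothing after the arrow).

ca->; caa->b; cba->aa; cbc->ba

  | ccbccccba => cbacccba => aacccba => aaccaa => aacb
  | cbbcbba
  | acaaabccb => ababccb
  | bbbca => bbb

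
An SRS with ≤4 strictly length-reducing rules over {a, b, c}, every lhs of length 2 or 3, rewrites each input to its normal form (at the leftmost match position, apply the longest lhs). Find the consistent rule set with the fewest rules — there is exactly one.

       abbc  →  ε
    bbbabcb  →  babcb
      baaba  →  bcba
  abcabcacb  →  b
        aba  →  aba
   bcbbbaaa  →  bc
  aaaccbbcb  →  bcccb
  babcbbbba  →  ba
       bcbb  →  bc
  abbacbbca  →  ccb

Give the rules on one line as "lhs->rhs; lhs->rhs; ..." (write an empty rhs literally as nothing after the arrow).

  | abbc => ac => ε
  | bbbabcb => babcb
  | baaba => bcba
  | abcabcacb => abbbcacb => abcacb => abbcb => acb => b

aa->c; ac->; bb->; ca->b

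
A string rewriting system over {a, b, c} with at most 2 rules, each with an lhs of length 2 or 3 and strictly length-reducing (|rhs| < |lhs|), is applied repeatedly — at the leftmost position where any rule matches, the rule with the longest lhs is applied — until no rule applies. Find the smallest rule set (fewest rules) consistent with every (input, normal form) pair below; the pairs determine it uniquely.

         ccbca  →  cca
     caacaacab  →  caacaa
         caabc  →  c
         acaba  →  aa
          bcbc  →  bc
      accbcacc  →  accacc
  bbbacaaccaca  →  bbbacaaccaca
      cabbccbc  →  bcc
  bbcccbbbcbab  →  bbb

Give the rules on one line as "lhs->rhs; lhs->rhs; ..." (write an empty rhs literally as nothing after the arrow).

  | ccbca => cca
  | caacaacab => caacaacb => caacaa
  | caabc => cabc => cbc => c
  | acaba => acba => aa

ab->b; cb->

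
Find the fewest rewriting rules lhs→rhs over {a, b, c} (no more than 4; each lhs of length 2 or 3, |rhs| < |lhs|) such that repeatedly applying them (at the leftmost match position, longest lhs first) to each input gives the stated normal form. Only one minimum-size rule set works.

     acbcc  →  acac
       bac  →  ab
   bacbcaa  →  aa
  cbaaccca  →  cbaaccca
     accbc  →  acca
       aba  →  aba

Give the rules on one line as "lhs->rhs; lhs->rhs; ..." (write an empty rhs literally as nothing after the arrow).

aaa->c; bac->ab; bc->a

  | acbcc => acac
  | bac => ab
  | bacbcaa => abbcaa => abaaa => abc => aa
  | cbaaccca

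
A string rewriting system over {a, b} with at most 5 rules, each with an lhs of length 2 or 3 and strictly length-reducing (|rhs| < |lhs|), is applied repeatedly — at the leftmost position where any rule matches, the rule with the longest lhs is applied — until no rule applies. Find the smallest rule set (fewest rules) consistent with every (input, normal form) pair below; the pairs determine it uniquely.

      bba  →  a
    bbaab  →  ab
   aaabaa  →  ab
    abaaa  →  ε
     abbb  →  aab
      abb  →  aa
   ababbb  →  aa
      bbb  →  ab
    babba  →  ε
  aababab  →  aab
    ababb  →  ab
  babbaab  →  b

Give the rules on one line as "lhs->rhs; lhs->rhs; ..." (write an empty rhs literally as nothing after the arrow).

  | bba => bb => a
  | bbaab => bbab => bbb => ab
  | aaabaa => aaba => ab
  | abaaa => baa => ε

aba->b; baa->; bb->a; bba->bb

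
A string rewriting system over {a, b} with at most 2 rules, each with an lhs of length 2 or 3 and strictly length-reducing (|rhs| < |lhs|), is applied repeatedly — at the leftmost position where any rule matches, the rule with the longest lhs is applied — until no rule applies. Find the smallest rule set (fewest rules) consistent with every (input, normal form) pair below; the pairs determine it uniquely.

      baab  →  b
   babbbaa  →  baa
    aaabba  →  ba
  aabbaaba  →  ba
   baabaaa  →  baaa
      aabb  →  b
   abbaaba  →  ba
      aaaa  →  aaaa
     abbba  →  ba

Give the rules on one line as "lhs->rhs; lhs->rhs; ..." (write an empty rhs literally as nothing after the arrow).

  | baab => bab => bb => b
  | babbbaa => bbbbaa => bbbaa => bbaa => baa
  | aaabba => aabba => abba => bba => ba
  | aabbaaba => abbaaba => bbaaba => baaba => baba => bba => ba

ab->b; bb->b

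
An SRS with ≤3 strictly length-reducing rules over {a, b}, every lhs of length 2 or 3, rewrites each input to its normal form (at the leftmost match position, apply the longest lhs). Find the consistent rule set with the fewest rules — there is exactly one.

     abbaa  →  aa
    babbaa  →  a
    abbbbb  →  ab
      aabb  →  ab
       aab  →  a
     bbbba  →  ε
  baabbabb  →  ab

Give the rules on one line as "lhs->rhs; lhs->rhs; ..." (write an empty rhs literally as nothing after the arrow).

aab->a; ba->; bb->b

  | abbaa => abaa => aa
  | babbaa => bbaa => baa => a
  | abbbbb => abbbb => abbb => abb => ab
  | aabb => ab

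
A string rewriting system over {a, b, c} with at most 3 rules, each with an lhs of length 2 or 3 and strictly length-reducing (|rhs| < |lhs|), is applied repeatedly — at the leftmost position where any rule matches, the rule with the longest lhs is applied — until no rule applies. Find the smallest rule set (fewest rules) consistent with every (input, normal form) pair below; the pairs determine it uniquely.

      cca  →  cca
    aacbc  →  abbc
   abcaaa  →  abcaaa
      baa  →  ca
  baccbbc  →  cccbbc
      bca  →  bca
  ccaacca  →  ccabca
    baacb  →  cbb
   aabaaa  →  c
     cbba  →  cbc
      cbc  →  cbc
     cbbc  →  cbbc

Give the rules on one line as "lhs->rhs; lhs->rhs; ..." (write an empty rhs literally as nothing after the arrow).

ac->b; ba->c

  | cca
  | aacbc => abbc
  | abcaaa
  | baa => ca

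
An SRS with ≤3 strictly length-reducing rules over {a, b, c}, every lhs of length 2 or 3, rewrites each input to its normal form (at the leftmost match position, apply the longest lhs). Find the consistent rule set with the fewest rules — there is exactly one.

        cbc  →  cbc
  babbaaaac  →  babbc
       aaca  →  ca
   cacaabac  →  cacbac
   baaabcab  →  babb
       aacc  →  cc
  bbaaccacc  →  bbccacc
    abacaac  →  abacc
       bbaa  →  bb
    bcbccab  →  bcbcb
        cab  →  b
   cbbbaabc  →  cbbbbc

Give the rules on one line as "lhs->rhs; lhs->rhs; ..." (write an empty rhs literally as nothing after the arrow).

  | cbc
  | babbaaaac => babbaac => babbc
  | aaca => ca
  | cacaabac => cacbac

aa->; cab->b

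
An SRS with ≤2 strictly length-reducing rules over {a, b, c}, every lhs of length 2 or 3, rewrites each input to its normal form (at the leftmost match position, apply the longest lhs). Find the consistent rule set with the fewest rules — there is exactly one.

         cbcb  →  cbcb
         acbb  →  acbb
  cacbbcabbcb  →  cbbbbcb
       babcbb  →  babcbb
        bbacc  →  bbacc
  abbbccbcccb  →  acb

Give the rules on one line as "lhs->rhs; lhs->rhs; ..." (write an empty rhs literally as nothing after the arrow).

bcc->c; ca->

  | cbcb
  | acbb
  | cacbbcabbcb => cbbcabbcb => cbbbbcb
  | babcbb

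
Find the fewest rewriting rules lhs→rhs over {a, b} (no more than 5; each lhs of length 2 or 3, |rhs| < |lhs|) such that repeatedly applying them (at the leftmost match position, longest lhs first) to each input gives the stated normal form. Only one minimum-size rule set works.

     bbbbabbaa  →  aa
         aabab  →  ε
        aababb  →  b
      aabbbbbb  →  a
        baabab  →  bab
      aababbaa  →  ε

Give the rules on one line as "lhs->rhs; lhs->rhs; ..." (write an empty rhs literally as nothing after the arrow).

  | bbbbabbaa => abbabbaa => abbaa => aa
  | aabab => abb => ε
  | aababb => abbb => b
  | aabbbbbb => abbbb => bb => a

aba->b; abb->; baa->; bb->a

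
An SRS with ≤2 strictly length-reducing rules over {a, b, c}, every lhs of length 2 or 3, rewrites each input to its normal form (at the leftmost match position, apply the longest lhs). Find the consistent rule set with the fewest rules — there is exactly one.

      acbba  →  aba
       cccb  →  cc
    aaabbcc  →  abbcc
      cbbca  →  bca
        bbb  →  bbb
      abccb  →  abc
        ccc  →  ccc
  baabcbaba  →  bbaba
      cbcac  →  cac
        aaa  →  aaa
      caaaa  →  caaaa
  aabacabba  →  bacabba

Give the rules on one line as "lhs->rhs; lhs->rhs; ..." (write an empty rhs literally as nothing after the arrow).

  | acbba => aba
  | cccb => cc
  | aaabbcc => abbcc
  | cbbca => bca

aab->b; cb->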